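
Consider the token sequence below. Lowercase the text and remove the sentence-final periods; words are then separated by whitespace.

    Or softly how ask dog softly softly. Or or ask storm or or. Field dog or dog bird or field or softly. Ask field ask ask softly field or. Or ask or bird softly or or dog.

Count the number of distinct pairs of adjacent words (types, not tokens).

27

37 tokens → 36 bigram windows in total.
Repeated bigrams (each contributes count−1 duplicates):
  or or: 4
  field or: 2
  or ask: 2
  or dog: 2
  or field: 2
  or softly: 2
  softly or: 2
9 duplicate windows → 36 − 9 = 27 distinct.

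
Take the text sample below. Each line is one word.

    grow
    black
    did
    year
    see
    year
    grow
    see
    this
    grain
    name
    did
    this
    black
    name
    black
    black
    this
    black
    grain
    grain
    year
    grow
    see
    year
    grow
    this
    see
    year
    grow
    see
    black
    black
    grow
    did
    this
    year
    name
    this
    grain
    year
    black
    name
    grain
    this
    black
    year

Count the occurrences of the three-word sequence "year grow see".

Scanning the 45 overlapping trigram windows for "year grow see":
  position 6–8: year grow see
  position 22–24: year grow see
  position 29–31: year grow see

3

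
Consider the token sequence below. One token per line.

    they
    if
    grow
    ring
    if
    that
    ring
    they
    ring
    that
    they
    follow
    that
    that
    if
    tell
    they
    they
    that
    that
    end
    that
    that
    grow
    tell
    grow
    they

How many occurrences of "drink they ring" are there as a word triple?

Scanning the 25 overlapping trigram windows for "drink they ring":
  (none found)

0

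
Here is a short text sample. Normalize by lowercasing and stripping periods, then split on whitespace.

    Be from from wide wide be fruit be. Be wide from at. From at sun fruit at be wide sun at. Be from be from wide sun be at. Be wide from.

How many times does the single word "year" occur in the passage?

Scanning the 32 tokens for "year":
  (none found)

0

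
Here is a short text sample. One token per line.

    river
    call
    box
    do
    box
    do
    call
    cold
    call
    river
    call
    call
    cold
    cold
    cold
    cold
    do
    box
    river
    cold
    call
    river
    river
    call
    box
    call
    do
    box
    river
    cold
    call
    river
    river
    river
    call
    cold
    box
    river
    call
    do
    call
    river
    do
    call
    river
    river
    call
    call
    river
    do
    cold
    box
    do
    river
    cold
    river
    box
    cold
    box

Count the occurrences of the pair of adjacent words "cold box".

3

Scanning the 58 overlapping bigram windows for "cold box":
  position 36–37: cold box
  position 51–52: cold box
  position 58–59: cold box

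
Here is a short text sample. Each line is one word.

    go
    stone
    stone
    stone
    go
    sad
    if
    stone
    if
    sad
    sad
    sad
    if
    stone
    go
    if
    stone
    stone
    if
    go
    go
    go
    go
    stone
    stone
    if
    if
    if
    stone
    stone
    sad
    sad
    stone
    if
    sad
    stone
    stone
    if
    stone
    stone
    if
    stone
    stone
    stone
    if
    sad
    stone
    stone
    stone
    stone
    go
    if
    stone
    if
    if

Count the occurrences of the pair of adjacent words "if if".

Scanning the 54 overlapping bigram windows for "if if":
  position 26–27: if if
  position 27–28: if if
  position 54–55: if if

3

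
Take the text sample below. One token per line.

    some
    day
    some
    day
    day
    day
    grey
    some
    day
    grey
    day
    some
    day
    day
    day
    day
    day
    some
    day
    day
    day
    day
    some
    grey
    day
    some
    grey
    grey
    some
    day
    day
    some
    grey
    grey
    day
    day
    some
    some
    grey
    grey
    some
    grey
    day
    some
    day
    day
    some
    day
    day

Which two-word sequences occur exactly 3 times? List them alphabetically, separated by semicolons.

Bigram counts meeting the condition (exactly 3 times):
  grey grey: 3
  grey some: 3

grey grey; grey some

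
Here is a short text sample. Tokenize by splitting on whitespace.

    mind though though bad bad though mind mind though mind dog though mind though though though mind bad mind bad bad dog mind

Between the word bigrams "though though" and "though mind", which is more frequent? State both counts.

"though mind" (4 vs 3)

"though though": 3 occurrences
"though mind": 4 occurrences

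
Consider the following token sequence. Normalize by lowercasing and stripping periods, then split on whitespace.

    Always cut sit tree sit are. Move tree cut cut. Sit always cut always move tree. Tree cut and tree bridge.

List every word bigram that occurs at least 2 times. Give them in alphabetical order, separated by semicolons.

Bigram counts meeting the condition (at least 2 times):
  always cut: 2
  cut sit: 2
  move tree: 2
  tree cut: 2

always cut; cut sit; move tree; tree cut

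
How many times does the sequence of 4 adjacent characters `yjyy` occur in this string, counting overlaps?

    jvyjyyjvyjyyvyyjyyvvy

3

Sliding a length-4 window over the 21 characters (18 positions):
  position 3–6: yjyy
  position 9–12: yjyy
  position 15–18: yjyy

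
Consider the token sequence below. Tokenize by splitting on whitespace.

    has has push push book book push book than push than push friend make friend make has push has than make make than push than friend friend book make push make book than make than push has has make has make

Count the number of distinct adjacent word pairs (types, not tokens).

26

41 tokens → 40 bigram windows in total.
Repeated bigrams (each contributes count−1 duplicates):
  than push: 4
  book than: 2
  friend make: 2
  has has: 2
  has make: 2
  has push: 2
  make has: 2
  make than: 2
  … (4 more repeated)
14 duplicate windows → 40 − 14 = 26 distinct.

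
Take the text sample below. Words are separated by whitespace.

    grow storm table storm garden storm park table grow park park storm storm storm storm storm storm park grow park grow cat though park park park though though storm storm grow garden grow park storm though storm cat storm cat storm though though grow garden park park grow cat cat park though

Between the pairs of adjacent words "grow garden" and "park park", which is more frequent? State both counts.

"grow garden": 2 occurrences
"park park": 4 occurrences

"park park" (4 vs 2)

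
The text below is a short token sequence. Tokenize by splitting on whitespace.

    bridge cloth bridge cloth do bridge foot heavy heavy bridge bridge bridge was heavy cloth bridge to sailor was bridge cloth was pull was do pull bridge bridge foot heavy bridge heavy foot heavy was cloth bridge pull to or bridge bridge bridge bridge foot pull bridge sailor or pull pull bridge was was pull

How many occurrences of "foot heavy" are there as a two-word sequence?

Scanning the 54 overlapping bigram windows for "foot heavy":
  position 7–8: foot heavy
  position 29–30: foot heavy
  position 33–34: foot heavy

3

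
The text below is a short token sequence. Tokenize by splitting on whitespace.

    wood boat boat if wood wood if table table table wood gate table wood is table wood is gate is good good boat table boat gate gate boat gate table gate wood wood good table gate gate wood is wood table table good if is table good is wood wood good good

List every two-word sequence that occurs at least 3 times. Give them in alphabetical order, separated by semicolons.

table table; table wood; wood is; wood wood

Bigram counts meeting the condition (at least 3 times):
  table table: 3
  table wood: 3
  wood is: 3
  wood wood: 3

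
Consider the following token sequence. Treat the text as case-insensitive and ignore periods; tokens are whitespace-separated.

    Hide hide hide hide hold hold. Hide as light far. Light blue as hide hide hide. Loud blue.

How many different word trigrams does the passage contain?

18 tokens → 16 trigram windows in total.
Repeated trigrams (each contributes count−1 duplicates):
  hide hide hide: 3
2 duplicate windows → 16 − 2 = 14 distinct.

14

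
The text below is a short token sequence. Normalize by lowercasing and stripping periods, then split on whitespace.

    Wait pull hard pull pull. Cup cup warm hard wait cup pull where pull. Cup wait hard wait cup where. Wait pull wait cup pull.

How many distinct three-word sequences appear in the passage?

21

25 tokens → 23 trigram windows in total.
Repeated trigrams (each contributes count−1 duplicates):
  hard wait cup: 2
  wait cup pull: 2
2 duplicate windows → 23 − 2 = 21 distinct.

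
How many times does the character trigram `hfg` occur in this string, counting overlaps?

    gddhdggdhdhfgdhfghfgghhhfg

Sliding a length-3 window over the 26 characters (24 positions):
  position 11–13: hfg
  position 15–17: hfg
  position 18–20: hfg
  position 24–26: hfg

4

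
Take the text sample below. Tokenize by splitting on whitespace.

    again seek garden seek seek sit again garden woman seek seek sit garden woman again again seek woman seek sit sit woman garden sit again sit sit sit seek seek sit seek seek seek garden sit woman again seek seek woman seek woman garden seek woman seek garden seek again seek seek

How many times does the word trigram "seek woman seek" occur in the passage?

Scanning the 50 overlapping trigram windows for "seek woman seek":
  position 17–19: seek woman seek
  position 40–42: seek woman seek
  position 45–47: seek woman seek

3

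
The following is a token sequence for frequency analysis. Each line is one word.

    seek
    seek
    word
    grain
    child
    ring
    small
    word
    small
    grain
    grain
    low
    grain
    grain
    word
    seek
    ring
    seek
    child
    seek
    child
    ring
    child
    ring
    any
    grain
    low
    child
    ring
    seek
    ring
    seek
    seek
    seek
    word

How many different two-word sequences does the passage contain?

22

35 tokens → 34 bigram windows in total.
Repeated bigrams (each contributes count−1 duplicates):
  child ring: 4
  ring seek: 3
  seek seek: 3
  grain grain: 2
  grain low: 2
  seek child: 2
  seek ring: 2
  seek word: 2
12 duplicate windows → 34 − 12 = 22 distinct.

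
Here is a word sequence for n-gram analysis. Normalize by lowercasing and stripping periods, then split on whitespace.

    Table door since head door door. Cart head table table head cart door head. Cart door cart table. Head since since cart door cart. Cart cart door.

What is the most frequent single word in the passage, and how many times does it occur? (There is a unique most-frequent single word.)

"cart", 8 times

Unigram frequencies (highest first):
  cart: 8
  door: 7
  head: 5
  table: 4
  since: 3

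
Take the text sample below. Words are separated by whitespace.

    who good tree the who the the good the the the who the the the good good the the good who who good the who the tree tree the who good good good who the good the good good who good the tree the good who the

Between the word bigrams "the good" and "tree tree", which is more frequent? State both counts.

"the good" (6 vs 1)

"the good": 6 occurrences
"tree tree": 1 occurrence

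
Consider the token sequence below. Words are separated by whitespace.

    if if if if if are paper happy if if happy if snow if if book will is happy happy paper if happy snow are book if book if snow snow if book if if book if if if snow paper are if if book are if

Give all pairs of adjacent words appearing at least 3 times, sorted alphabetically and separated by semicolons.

book if; if book; if if; if snow

Bigram counts meeting the condition (at least 3 times):
  book if: 4
  if book: 5
  if if: 10
  if snow: 3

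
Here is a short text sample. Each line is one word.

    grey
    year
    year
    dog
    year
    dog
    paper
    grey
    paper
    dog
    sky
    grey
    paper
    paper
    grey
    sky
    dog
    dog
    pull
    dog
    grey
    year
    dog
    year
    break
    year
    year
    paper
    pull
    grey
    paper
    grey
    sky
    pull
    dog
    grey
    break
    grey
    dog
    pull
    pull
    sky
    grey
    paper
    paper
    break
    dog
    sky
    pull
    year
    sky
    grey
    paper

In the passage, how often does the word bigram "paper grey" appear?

3

Scanning the 52 overlapping bigram windows for "paper grey":
  position 7–8: paper grey
  position 14–15: paper grey
  position 31–32: paper grey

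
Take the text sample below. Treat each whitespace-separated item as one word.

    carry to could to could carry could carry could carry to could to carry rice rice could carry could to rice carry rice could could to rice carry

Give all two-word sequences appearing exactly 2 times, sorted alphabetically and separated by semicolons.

Bigram counts meeting the condition (exactly 2 times):
  carry rice: 2
  carry to: 2
  rice carry: 2
  rice could: 2
  to rice: 2

carry rice; carry to; rice carry; rice could; to rice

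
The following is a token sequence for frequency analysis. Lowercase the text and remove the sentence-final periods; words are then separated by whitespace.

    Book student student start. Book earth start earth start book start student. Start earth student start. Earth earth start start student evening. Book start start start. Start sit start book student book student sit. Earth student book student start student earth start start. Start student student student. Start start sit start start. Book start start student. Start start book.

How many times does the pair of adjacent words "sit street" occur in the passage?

0

Scanning the 58 overlapping bigram windows for "sit street":
  (none found)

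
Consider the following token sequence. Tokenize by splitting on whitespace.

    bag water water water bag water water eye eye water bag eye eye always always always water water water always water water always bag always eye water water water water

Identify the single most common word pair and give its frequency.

"water water", 9 times

Bigram frequencies (highest first):
  water water: 9
  bag water: 2
  water bag: 2
  eye eye: 2
  eye water: 2
  always always: 2
  … (8 more, each ≤ 2)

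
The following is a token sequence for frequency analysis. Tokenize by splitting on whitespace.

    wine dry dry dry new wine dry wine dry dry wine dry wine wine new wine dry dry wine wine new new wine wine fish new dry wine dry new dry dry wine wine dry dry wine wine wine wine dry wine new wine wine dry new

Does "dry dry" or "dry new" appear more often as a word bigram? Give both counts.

"dry dry" (6 vs 3)

"dry dry": 6 occurrences
"dry new": 3 occurrences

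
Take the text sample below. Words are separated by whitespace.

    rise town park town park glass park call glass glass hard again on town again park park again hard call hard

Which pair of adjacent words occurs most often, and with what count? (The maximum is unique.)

"town park", 2 times

Bigram frequencies (highest first):
  town park: 2
  rise town: 1
  park town: 1
  park glass: 1
  glass park: 1
  park call: 1
  … (13 more, each ≤ 1)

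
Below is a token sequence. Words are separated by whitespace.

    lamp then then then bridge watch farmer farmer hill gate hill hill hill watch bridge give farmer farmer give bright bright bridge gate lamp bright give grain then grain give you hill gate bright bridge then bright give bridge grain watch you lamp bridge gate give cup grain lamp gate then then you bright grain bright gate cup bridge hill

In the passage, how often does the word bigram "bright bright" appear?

Scanning the 59 overlapping bigram windows for "bright bright":
  position 20–21: bright bright

1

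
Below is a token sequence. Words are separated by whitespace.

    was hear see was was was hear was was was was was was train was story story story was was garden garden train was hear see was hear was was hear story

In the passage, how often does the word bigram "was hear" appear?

Scanning the 31 overlapping bigram windows for "was hear":
  position 1–2: was hear
  position 6–7: was hear
  position 24–25: was hear
  position 27–28: was hear
  position 30–31: was hear

5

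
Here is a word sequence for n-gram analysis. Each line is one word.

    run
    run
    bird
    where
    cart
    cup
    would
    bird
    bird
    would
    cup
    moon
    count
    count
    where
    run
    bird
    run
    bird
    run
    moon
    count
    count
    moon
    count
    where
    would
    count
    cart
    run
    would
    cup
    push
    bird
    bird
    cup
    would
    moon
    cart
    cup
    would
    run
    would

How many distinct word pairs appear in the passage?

43 tokens → 42 bigram windows in total.
Repeated bigrams (each contributes count−1 duplicates):
  cup would: 3
  moon count: 3
  run bird: 3
  bird bird: 2
  bird run: 2
  cart cup: 2
  count count: 2
  count where: 2
  … (2 more repeated)
13 duplicate windows → 42 − 13 = 29 distinct.

29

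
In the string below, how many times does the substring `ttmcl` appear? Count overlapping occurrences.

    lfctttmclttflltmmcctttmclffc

2

Sliding a length-5 window over the 28 characters (24 positions):
  position 5–9: ttmcl
  position 21–25: ttmcl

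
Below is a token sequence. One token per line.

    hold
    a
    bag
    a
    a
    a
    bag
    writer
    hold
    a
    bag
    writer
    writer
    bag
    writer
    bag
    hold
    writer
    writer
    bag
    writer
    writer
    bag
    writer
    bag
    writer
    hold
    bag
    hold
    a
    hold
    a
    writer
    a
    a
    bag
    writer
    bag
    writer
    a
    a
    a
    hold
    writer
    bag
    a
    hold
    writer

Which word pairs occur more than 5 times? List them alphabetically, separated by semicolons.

bag writer; writer bag

Bigram counts meeting the condition (more than 5 times):
  bag writer: 8
  writer bag: 7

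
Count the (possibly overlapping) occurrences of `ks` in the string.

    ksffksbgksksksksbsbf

Sliding a length-2 window over the 20 characters (19 positions):
  position 1–2: ks
  position 5–6: ks
  position 9–10: ks
  position 11–12: ks
  position 13–14: ks
  position 15–16: ks

6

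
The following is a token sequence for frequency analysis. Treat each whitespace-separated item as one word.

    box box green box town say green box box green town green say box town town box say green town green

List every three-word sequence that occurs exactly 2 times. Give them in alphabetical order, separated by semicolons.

box box green; green town green

Trigram counts meeting the condition (exactly 2 times):
  box box green: 2
  green town green: 2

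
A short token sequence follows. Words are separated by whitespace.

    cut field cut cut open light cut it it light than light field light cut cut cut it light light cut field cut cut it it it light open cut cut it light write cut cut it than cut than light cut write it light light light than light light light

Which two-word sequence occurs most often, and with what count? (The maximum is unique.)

"cut cut", 6 times

Bigram frequencies (highest first):
  cut cut: 6
  cut it: 5
  it light: 5
  light light: 5
  light cut: 4
  it it: 3
  … (17 more, each ≤ 3)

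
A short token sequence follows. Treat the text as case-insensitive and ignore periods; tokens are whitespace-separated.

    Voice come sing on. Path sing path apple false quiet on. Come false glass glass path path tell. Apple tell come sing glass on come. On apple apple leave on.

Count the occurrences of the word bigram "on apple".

Scanning the 29 overlapping bigram windows for "on apple":
  position 26–27: on apple

1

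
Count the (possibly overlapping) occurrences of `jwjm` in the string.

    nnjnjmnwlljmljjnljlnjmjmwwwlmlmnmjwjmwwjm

Sliding a length-4 window over the 41 characters (38 positions):
  position 34–37: jwjm

1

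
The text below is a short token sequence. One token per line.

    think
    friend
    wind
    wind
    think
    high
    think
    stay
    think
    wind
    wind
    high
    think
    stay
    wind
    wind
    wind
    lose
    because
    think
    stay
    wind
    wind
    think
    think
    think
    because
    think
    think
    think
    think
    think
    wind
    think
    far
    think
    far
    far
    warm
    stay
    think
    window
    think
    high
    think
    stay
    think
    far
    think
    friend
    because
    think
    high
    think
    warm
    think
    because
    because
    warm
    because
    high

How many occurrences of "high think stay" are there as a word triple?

Scanning the 59 overlapping trigram windows for "high think stay":
  position 6–8: high think stay
  position 12–14: high think stay
  position 44–46: high think stay

3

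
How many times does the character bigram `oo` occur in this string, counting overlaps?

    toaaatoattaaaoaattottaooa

Sliding a length-2 window over the 25 characters (24 positions):
  position 23–24: oo

1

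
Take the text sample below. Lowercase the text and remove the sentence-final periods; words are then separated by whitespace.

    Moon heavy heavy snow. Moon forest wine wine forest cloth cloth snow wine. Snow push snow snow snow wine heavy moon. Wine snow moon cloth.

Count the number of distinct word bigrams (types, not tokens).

25 tokens → 24 bigram windows in total.
Repeated bigrams (each contributes count−1 duplicates):
  snow moon: 2
  snow snow: 2
  snow wine: 2
  wine snow: 2
4 duplicate windows → 24 − 4 = 20 distinct.

20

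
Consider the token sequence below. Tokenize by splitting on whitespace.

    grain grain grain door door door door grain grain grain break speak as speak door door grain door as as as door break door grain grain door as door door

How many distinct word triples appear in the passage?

22

30 tokens → 28 trigram windows in total.
Repeated trigrams (each contributes count−1 duplicates):
  door door door: 2
  door door grain: 2
  door grain grain: 2
  grain door as: 2
  grain grain door: 2
  grain grain grain: 2
6 duplicate windows → 28 − 6 = 22 distinct.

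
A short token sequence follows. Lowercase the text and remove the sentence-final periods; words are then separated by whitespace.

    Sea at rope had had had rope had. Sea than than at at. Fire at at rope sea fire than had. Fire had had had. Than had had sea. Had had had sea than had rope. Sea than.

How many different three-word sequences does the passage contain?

38 tokens → 36 trigram windows in total.
Repeated trigrams (each contributes count−1 duplicates):
  had had had: 3
  had had sea: 2
  had sea than: 2
4 duplicate windows → 36 − 4 = 32 distinct.

32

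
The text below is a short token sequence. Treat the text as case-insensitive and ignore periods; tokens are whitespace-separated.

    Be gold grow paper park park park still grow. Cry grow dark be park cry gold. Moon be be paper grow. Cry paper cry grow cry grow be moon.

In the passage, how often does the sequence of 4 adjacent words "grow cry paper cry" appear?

Scanning the 26 overlapping 4-gram windows for "grow cry paper cry":
  position 21–24: grow cry paper cry

1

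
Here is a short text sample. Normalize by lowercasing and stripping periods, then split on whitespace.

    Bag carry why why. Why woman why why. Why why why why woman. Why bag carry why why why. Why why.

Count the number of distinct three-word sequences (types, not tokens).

21 tokens → 19 trigram windows in total.
Repeated trigrams (each contributes count−1 duplicates):
  why why why: 8
  bag carry why: 2
  carry why why: 2
  why why woman: 2
  why woman why: 2
11 duplicate windows → 19 − 11 = 8 distinct.

8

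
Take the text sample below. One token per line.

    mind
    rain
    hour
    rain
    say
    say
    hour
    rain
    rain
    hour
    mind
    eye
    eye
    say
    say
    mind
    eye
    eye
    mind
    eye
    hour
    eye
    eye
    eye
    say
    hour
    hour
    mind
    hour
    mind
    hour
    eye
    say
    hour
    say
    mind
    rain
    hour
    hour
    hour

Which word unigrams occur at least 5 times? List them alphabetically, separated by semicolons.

eye; hour; mind; rain; say

Unigram counts meeting the condition (at least 5 times):
  eye: 9
  hour: 12
  mind: 7
  rain: 5
  say: 7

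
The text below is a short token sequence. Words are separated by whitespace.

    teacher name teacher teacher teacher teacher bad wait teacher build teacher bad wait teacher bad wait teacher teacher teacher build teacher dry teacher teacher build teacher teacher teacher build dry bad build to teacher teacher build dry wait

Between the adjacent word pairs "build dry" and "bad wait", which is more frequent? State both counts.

"bad wait" (3 vs 2)

"build dry": 2 occurrences
"bad wait": 3 occurrences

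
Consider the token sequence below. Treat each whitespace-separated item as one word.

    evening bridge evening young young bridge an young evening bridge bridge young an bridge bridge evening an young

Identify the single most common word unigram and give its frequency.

"bridge", 6 times

Unigram frequencies (highest first):
  bridge: 6
  young: 5
  evening: 4
  an: 3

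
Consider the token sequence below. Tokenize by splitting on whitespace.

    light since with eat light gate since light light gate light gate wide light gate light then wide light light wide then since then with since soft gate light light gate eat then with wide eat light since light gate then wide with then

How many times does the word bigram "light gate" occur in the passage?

Scanning the 43 overlapping bigram windows for "light gate":
  position 5–6: light gate
  position 9–10: light gate
  position 11–12: light gate
  position 14–15: light gate
  position 30–31: light gate
  position 39–40: light gate

6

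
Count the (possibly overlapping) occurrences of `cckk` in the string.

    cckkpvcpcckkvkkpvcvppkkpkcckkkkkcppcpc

Sliding a length-4 window over the 38 characters (35 positions):
  position 1–4: cckk
  position 9–12: cckk
  position 26–29: cckk

3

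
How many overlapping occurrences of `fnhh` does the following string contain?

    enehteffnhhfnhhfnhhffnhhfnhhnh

Sliding a length-4 window over the 30 characters (27 positions):
  position 8–11: fnhh
  position 12–15: fnhh
  position 16–19: fnhh
  position 21–24: fnhh
  position 25–28: fnhh

5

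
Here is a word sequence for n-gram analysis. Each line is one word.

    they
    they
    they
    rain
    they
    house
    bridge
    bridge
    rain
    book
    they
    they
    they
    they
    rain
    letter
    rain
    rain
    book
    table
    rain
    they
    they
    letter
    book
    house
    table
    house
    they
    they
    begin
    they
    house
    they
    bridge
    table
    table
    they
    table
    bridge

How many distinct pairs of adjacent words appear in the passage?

40 tokens → 39 bigram windows in total.
Repeated bigrams (each contributes count−1 duplicates):
  they they: 7
  house they: 2
  rain book: 2
  rain they: 2
  they house: 2
  they rain: 2
11 duplicate windows → 39 − 11 = 28 distinct.

28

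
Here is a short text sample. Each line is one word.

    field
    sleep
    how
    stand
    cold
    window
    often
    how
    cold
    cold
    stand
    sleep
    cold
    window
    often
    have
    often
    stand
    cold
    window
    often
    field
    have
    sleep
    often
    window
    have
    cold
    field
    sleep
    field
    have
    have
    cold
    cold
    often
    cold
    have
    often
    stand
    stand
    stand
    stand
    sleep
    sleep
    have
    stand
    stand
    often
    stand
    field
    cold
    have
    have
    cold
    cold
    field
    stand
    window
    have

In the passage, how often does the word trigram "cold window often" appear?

Scanning the 58 overlapping trigram windows for "cold window often":
  position 5–7: cold window often
  position 13–15: cold window often
  position 19–21: cold window often

3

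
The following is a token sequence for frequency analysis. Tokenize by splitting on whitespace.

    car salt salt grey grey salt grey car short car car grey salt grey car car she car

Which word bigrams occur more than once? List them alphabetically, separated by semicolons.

car car; grey car; grey salt; salt grey

Bigram counts meeting the condition (more than once):
  car car: 2
  grey car: 2
  grey salt: 2
  salt grey: 3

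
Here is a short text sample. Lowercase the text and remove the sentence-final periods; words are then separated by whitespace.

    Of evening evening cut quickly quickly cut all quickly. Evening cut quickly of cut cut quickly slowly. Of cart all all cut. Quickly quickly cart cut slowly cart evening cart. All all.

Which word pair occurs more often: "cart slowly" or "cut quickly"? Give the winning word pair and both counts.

"cut quickly" (4 vs 0)

"cart slowly": 0 occurrences
"cut quickly": 4 occurrences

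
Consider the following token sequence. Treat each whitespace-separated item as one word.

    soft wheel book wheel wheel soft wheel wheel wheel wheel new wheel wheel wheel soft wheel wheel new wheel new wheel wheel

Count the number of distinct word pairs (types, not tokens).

7

22 tokens → 21 bigram windows in total.
Repeated bigrams (each contributes count−1 duplicates):
  wheel wheel: 8
  new wheel: 3
  soft wheel: 3
  wheel new: 3
  wheel soft: 2
14 duplicate windows → 21 − 14 = 7 distinct.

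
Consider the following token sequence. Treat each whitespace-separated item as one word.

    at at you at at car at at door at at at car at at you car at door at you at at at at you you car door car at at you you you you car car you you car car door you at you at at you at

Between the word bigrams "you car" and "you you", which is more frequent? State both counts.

"you car": 4 occurrences
"you you": 5 occurrences

"you you" (5 vs 4)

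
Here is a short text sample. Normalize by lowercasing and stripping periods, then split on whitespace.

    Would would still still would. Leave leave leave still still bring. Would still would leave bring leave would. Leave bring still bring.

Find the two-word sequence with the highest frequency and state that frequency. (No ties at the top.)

Bigram frequencies (highest first):
  would leave: 3
  would still: 2
  still still: 2
  still would: 2
  leave leave: 2
  still bring: 2
  … (7 more, each ≤ 2)

"would leave", 3 times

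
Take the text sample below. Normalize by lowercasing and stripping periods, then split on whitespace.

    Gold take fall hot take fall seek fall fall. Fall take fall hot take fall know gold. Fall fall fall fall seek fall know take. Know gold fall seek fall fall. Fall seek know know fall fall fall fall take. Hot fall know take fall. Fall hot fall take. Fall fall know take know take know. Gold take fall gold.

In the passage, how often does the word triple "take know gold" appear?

Scanning the 58 overlapping trigram windows for "take know gold":
  position 25–27: take know gold
  position 55–57: take know gold

2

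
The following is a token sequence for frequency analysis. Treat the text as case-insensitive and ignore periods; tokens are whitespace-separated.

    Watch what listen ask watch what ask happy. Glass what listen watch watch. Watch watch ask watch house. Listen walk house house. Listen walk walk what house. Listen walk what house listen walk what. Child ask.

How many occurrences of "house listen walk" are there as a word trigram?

Scanning the 34 overlapping trigram windows for "house listen walk":
  position 18–20: house listen walk
  position 22–24: house listen walk
  position 27–29: house listen walk
  position 31–33: house listen walk

4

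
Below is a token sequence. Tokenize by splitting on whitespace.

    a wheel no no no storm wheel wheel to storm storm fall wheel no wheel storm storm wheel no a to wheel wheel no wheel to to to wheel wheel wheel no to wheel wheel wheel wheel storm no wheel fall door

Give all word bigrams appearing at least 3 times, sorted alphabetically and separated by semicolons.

Bigram counts meeting the condition (at least 3 times):
  no wheel: 3
  to wheel: 3
  wheel no: 5
  wheel wheel: 7

no wheel; to wheel; wheel no; wheel wheel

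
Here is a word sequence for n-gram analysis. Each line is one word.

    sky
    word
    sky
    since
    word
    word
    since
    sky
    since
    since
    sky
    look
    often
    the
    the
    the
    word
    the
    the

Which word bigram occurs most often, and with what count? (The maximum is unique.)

"the the", 3 times

Bigram frequencies (highest first):
  the the: 3
  sky since: 2
  since sky: 2
  sky word: 1
  word sky: 1
  since word: 1
  … (8 more, each ≤ 1)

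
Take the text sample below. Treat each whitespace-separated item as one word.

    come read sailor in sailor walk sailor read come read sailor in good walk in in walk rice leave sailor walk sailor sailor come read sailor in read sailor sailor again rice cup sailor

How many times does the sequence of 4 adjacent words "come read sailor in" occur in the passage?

Scanning the 31 overlapping 4-gram windows for "come read sailor in":
  position 1–4: come read sailor in
  position 9–12: come read sailor in
  position 24–27: come read sailor in

3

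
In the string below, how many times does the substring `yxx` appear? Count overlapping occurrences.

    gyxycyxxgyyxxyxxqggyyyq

Sliding a length-3 window over the 23 characters (21 positions):
  position 6–8: yxx
  position 11–13: yxx
  position 14–16: yxx

3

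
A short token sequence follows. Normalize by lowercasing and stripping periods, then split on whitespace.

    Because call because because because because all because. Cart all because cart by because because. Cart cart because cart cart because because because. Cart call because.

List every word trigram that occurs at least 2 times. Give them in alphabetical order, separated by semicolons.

Trigram counts meeting the condition (at least 2 times):
  all because cart: 2
  because because because: 3
  because because cart: 2
  because cart cart: 2
  cart cart because: 2

all because cart; because because because; because because cart; because cart cart; cart cart because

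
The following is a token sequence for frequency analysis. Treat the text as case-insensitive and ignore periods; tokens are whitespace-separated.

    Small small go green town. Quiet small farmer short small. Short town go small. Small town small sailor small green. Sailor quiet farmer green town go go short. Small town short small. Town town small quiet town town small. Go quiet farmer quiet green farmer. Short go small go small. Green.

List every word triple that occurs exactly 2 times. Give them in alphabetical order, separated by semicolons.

Trigram counts meeting the condition (exactly 2 times):
  short small town: 2
  town town small: 2

short small town; town town small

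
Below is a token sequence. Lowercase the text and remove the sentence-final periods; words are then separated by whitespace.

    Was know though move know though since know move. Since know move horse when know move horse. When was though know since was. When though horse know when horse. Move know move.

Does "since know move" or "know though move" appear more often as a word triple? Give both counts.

"since know move": 2 occurrences
"know though move": 1 occurrence

"since know move" (2 vs 1)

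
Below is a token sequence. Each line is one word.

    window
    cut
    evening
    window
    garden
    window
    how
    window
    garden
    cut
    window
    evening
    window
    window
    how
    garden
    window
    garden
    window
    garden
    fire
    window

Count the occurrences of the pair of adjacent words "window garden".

4

Scanning the 21 overlapping bigram windows for "window garden":
  position 4–5: window garden
  position 8–9: window garden
  position 17–18: window garden
  position 19–20: window garden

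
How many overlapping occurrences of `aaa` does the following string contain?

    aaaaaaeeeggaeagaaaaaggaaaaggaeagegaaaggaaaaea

12

Sliding a length-3 window over the 45 characters (43 positions):
  position 1–3: aaa
  position 2–4: aaa
  position 3–5: aaa
  position 4–6: aaa
  position 16–18: aaa
  position 17–19: aaa
  position 18–20: aaa
  position 23–25: aaa
  position 24–26: aaa
  position 35–37: aaa
  … (2 more)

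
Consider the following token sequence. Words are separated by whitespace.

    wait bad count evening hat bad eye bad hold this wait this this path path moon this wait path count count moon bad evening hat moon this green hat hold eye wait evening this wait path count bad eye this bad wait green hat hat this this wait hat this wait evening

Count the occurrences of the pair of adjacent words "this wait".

Scanning the 51 overlapping bigram windows for "this wait":
  position 10–11: this wait
  position 17–18: this wait
  position 34–35: this wait
  position 47–48: this wait
  position 50–51: this wait

5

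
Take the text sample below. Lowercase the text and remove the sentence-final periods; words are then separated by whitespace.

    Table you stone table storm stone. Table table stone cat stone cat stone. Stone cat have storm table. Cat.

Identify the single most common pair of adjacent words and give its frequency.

Bigram frequencies (highest first):
  stone cat: 3
  stone table: 2
  cat stone: 2
  table you: 1
  you stone: 1
  table storm: 1
  … (8 more, each ≤ 1)

"stone cat", 3 times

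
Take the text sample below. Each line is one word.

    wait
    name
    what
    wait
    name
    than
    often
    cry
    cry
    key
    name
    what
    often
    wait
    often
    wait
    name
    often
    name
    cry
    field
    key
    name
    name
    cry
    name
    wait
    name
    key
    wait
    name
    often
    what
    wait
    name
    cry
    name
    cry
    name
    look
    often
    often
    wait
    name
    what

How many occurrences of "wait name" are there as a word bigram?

Scanning the 44 overlapping bigram windows for "wait name":
  position 1–2: wait name
  position 4–5: wait name
  position 16–17: wait name
  position 27–28: wait name
  position 30–31: wait name
  position 34–35: wait name
  position 43–44: wait name

7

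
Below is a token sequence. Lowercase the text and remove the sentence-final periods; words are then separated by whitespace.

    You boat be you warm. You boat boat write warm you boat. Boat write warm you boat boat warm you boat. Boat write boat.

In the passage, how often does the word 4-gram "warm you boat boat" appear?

Scanning the 21 overlapping 4-gram windows for "warm you boat boat":
  position 5–8: warm you boat boat
  position 10–13: warm you boat boat
  position 15–18: warm you boat boat
  position 19–22: warm you boat boat

4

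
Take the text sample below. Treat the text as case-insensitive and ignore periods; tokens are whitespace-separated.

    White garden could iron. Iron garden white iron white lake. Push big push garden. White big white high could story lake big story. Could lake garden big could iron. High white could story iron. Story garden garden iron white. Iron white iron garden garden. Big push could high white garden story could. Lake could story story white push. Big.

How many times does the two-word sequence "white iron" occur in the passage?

Scanning the 58 overlapping bigram windows for "white iron":
  position 7–8: white iron
  position 39–40: white iron
  position 41–42: white iron

3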